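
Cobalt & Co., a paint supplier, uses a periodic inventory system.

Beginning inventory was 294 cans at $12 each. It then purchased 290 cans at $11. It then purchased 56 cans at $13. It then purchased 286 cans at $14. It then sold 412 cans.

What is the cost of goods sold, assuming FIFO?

Sale 1 (412) [FIFO — oldest first]: 294 @ $12 + 118 @ $11 = $4,826
Ending inventory: 172 @ $11 + 56 @ $13 + 286 @ $14 = $6,624

COGS = $4,826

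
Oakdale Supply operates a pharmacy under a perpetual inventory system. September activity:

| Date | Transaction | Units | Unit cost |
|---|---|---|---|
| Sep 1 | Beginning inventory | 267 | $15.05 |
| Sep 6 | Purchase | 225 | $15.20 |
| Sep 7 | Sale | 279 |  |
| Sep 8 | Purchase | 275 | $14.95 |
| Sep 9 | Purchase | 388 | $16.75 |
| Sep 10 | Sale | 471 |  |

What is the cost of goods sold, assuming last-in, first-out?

Sep 7, 279 sold [LIFO — newest first]: 225 @ $15.20 + 54 @ $15.05 = $4,232.70
Sep 10, 471 sold [LIFO — newest first]: 388 @ $16.75 + 83 @ $14.95 = $7,739.85
Total COGS = $4,232.70 + $7,739.85 = $11,972.55
Ending inventory: 213 @ $15.05 + 192 @ $14.95 = $6,076.05
Check: goods available $18,048.60 = COGS $11,972.55 + ending $6,076.05

COGS = $11,972.55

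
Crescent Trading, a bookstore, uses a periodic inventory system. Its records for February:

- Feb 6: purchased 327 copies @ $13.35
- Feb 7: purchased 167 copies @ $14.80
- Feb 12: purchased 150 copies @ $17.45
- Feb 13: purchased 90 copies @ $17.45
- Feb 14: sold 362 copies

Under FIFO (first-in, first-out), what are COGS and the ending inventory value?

Feb 14, 362 sold [FIFO — oldest first]: 327 @ $13.35 + 35 @ $14.80 = $4,883.45
Ending inventory: 132 @ $14.80 + 150 @ $17.45 + 90 @ $17.45 = $6,141.60

COGS = $4,883.45; ending inventory = $6,141.60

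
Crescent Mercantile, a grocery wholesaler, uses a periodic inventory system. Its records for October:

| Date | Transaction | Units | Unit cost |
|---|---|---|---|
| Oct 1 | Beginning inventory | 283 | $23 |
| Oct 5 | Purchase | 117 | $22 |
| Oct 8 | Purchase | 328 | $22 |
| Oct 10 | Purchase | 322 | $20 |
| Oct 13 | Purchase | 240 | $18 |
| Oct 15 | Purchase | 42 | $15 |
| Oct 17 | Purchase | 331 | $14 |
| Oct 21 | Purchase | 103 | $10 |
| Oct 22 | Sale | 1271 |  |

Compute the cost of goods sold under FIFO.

Oct 22, 1271 sold [FIFO — oldest first]: 283 @ $23 + 117 @ $22 + 328 @ $22 + 322 @ $20 + 221 @ $18 = $26,717
Ending inventory: 19 @ $18 + 42 @ $15 + 331 @ $14 + 103 @ $10 = $6,636
Check: goods available $33,353 = COGS $26,717 + ending $6,636

COGS = $26,717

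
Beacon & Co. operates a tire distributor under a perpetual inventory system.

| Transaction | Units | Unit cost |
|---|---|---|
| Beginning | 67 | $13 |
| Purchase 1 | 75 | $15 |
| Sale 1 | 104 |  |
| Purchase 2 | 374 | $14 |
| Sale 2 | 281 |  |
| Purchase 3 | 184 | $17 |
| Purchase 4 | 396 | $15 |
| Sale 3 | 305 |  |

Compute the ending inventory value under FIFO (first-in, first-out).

Sale 1 (104) [FIFO — oldest first]: 67 @ $13 + 37 @ $15 = $1,426
Sale 2 (281) [FIFO — oldest first]: 38 @ $15 + 243 @ $14 = $3,972
Sale 3 (305) [FIFO — oldest first]: 131 @ $14 + 174 @ $17 = $4,792
Total COGS = $1,426 + $3,972 + $4,792 = $10,190
Ending inventory: 10 @ $17 + 396 @ $15 = $6,110
Check: goods available $16,300 = COGS $10,190 + ending $6,110

Ending inventory = $6,110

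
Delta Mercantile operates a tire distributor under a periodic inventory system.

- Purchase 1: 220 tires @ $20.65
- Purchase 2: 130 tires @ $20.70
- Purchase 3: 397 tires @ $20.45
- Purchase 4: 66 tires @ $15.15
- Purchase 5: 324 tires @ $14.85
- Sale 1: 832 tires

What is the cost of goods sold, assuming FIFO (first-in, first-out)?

COGS = $16,634.70

Sale 1 (832) [FIFO — oldest first]: 220 @ $20.65 + 130 @ $20.70 + 397 @ $20.45 + 66 @ $15.15 + 19 @ $14.85 = $16,634.70
Ending inventory: 305 @ $14.85 = $4,529.25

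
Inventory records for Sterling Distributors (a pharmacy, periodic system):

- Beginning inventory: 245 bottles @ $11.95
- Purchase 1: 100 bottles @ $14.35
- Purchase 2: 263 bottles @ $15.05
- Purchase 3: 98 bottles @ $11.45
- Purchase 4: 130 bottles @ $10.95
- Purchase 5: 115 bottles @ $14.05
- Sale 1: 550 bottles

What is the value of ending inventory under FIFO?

Ending inventory = $5,034.25

Sale 1 (550) [FIFO — oldest first]: 245 @ $11.95 + 100 @ $14.35 + 205 @ $15.05 = $7,448.00
Ending inventory: 58 @ $15.05 + 98 @ $11.45 + 130 @ $10.95 + 115 @ $14.05 = $5,034.25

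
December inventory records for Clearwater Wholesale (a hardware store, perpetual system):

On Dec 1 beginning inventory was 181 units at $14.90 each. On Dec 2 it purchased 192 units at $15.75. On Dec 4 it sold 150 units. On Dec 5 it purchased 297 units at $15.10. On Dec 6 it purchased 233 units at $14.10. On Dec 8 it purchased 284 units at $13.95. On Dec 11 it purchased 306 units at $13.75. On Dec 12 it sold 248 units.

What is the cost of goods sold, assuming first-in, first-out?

Dec 4, 150 sold [FIFO — oldest first]: 150 @ $14.90 = $2,235.00
Dec 12, 248 sold [FIFO — oldest first]: 31 @ $14.90 + 192 @ $15.75 + 25 @ $15.10 = $3,863.40
Total COGS = $2,235.00 + $3,863.40 = $6,098.40
Ending inventory: 272 @ $15.10 + 233 @ $14.10 + 284 @ $13.95 + 306 @ $13.75 = $15,561.80
Check: goods available $21,660.20 = COGS $6,098.40 + ending $15,561.80

COGS = $6,098.40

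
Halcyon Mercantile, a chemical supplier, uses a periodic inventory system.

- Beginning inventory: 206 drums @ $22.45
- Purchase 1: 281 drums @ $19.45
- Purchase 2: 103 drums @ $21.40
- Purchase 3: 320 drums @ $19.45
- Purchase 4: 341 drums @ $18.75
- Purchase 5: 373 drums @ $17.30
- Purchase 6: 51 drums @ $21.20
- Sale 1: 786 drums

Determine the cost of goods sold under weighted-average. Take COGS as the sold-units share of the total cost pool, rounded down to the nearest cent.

COGS = $15,225.50

Sale 1, sell 786: 786/1675 × $32,446.20 → $15,225.50
Ending inventory (cost pool remaining) = $17,220.70
Check: goods available $32,446.20 = COGS $15,225.50 + ending $17,220.70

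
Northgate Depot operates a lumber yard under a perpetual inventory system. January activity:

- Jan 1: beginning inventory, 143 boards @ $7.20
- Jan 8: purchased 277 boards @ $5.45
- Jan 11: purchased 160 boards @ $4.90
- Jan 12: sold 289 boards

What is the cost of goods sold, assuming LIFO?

Jan 12, 289 sold [LIFO — newest first]: 160 @ $4.90 + 129 @ $5.45 = $1,487.05
Ending inventory: 143 @ $7.20 + 148 @ $5.45 = $1,836.20
Check: goods available $3,323.25 = COGS $1,487.05 + ending $1,836.20

COGS = $1,487.05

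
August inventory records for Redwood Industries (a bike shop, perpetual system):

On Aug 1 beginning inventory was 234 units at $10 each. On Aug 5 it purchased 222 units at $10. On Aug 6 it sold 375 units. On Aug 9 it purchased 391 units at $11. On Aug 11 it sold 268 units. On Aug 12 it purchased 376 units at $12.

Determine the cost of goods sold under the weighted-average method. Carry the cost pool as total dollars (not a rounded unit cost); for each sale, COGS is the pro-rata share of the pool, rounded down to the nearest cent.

After Aug 1: 234 on hand, pool $2,340.00 (≈ $10.0000 each)
After Aug 5: 456 on hand, pool $4,560.00 (≈ $10.0000 each)
Aug 6, sell 375: 375/456 × $4,560.00 → $3,750.00
After Aug 9: 472 on hand, pool $5,111.00 (≈ $10.8284 each)
Aug 11, sell 268: 268/472 × $5,111.00 → $2,902.00
After Aug 12: 580 on hand, pool $6,721.00 (≈ $11.5879 each)
Total COGS = $3,750.00 + $2,902.00 = $6,652.00
Ending inventory (cost pool remaining) = $6,721.00
Check: goods available $13,373.00 = COGS $6,652.00 + ending $6,721.00

COGS = $6,652.00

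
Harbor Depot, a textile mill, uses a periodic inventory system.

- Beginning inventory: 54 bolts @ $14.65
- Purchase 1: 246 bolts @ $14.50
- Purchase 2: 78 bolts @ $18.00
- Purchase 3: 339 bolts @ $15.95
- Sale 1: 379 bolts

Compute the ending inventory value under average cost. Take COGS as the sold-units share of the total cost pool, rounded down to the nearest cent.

Sale 1, sell 379: 379/717 × $11,169.15 → $5,903.91
Ending inventory (cost pool remaining) = $5,265.24
Check: goods available $11,169.15 = COGS $5,903.91 + ending $5,265.24

Ending inventory = $5,265.24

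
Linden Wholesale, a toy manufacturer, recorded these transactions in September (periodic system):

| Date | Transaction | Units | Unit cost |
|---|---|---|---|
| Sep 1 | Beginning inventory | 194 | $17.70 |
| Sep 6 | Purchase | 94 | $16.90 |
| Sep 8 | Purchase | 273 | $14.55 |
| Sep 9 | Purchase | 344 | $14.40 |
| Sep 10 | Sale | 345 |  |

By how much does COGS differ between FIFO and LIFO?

$883.60

FIFO COGS: 194 @ $17.70 + 94 @ $16.90 + 57 @ $14.55 = $5,851.75
LIFO COGS: 344 @ $14.40 + 1 @ $14.55 = $4,968.15
Difference = |$5,851.75 − $4,968.15| = $883.60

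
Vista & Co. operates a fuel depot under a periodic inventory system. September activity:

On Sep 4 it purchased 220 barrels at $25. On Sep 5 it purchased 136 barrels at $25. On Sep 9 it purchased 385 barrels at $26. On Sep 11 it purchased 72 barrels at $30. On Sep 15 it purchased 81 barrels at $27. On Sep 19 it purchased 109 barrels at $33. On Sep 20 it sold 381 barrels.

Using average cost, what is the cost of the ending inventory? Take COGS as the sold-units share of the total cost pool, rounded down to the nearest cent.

Ending inventory = $16,653.23

Sep 20, sell 381: 381/1003 × $26,854.00 → $10,200.77
Ending inventory (cost pool remaining) = $16,653.23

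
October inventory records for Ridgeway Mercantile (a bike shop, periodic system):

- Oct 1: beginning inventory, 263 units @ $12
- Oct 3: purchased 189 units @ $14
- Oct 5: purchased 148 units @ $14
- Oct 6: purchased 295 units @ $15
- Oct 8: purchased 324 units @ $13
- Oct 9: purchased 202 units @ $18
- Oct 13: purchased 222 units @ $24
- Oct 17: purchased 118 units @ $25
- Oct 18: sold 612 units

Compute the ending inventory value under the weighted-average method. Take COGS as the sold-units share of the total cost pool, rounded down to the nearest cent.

Ending inventory = $18,546.47

Oct 18, sell 612: 612/1761 × $28,425.00 → $9,878.53
Ending inventory (cost pool remaining) = $18,546.47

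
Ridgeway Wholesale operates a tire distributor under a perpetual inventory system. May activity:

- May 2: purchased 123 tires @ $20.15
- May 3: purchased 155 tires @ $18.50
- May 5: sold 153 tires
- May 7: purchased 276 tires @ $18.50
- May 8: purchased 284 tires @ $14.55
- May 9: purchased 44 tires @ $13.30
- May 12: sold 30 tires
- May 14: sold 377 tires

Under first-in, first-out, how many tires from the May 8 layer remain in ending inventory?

278

May 5, 153 sold [FIFO — oldest first]: 123 @ $20.15 + 30 @ $18.50 = $3,033.45
May 12, 30 sold [FIFO — oldest first]: 30 @ $18.50 = $555.00
May 14, 377 sold [FIFO — oldest first]: 95 @ $18.50 + 276 @ $18.50 + 6 @ $14.55 = $6,950.80
Total COGS = $3,033.45 + $555.00 + $6,950.80 = $10,539.25
Ending inventory: 278 @ $14.55 + 44 @ $13.30 = $4,630.10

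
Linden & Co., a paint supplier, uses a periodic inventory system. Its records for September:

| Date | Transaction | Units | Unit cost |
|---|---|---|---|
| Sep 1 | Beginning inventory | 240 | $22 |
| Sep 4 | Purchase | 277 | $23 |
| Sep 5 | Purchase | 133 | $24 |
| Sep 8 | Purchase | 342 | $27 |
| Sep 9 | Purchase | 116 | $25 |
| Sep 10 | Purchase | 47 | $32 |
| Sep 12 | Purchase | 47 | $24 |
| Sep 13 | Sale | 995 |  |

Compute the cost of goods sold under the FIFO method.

Sep 13, 995 sold [FIFO — oldest first]: 240 @ $22 + 277 @ $23 + 133 @ $24 + 342 @ $27 + 3 @ $25 = $24,152
Ending inventory: 113 @ $25 + 47 @ $32 + 47 @ $24 = $5,457

COGS = $24,152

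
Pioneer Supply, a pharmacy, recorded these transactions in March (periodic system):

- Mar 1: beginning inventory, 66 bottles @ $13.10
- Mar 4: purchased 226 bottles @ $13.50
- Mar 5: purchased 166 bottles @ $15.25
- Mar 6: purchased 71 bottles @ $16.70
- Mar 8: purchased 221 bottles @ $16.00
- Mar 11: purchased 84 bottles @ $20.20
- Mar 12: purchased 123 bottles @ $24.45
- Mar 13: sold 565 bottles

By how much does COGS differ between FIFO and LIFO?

FIFO COGS: 66 @ $13.10 + 226 @ $13.50 + 166 @ $15.25 + 71 @ $16.70 + 36 @ $16.00 = $8,208.80
LIFO COGS: 123 @ $24.45 + 84 @ $20.20 + 221 @ $16.00 + 71 @ $16.70 + 66 @ $15.25 = $10,432.35
Difference = |$8,208.80 − $10,432.35| = $2,223.55

$2,223.55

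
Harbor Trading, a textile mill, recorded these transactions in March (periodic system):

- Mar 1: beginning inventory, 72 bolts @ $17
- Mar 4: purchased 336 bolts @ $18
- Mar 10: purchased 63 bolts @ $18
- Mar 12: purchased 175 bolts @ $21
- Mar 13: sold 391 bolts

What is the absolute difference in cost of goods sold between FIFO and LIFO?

FIFO COGS: 72 @ $17 + 319 @ $18 = $6,966
LIFO COGS: 175 @ $21 + 63 @ $18 + 153 @ $18 = $7,563
Difference = |$6,966 − $7,563| = $597

$597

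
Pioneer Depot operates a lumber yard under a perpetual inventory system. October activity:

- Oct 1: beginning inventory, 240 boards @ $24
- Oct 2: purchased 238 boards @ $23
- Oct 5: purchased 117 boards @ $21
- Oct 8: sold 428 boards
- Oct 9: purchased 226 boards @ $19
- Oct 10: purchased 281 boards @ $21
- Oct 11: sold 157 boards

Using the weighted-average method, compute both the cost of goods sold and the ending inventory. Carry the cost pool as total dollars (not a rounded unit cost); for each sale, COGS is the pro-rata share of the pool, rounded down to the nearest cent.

After Oct 1: 240 on hand, pool $5,760.00 (≈ $24.0000 each)
After Oct 2: 478 on hand, pool $11,234.00 (≈ $23.5021 each)
After Oct 5: 595 on hand, pool $13,691.00 (≈ $23.0101 each)
Oct 8, sell 428: 428/595 × $13,691.00 → $9,848.31
After Oct 9: 393 on hand, pool $8,136.69 (≈ $20.7040 each)
After Oct 10: 674 on hand, pool $14,037.69 (≈ $20.8274 each)
Oct 11, sell 157: 157/674 × $14,037.69 → $3,269.90
Total COGS = $9,848.31 + $3,269.90 = $13,118.21
Ending inventory (cost pool remaining) = $10,767.79

COGS = $13,118.21; ending inventory = $10,767.79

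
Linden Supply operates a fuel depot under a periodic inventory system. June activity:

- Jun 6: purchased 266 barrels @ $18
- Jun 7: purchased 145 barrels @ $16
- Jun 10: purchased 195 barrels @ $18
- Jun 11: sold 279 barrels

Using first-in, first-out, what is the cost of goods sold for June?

COGS = $4,996

Jun 11, 279 sold [FIFO — oldest first]: 266 @ $18 + 13 @ $16 = $4,996
Ending inventory: 132 @ $16 + 195 @ $18 = $5,622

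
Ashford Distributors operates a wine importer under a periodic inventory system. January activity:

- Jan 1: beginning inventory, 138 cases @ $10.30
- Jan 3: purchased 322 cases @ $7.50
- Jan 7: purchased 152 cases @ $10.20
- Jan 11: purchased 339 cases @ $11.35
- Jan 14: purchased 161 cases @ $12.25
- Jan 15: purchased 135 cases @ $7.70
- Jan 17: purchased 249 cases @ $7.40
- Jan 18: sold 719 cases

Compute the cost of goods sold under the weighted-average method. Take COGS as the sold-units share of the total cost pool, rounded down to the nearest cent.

Jan 18, sell 719: 719/1496 × $14,088.80 → $6,771.28
Ending inventory (cost pool remaining) = $7,317.52

COGS = $6,771.28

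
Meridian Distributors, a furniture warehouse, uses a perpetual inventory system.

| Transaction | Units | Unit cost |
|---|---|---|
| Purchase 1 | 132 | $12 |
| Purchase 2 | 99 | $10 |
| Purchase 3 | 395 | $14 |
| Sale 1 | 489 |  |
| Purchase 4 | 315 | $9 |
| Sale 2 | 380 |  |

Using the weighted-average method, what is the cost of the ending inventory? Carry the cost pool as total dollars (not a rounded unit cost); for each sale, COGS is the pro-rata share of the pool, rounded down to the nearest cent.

After Purchase 1: 132 on hand, pool $1,584.00 (≈ $12.0000 each)
After Purchase 2: 231 on hand, pool $2,574.00 (≈ $11.1429 each)
After Purchase 3: 626 on hand, pool $8,104.00 (≈ $12.9457 each)
Sale 1, sell 489: 489/626 × $8,104.00 → $6,330.44
After Purchase 4: 452 on hand, pool $4,608.56 (≈ $10.1959 each)
Sale 2, sell 380: 380/452 × $4,608.56 → $3,874.45
Total COGS = $6,330.44 + $3,874.45 = $10,204.89
Ending inventory (cost pool remaining) = $734.11
Check: goods available $10,939.00 = COGS $10,204.89 + ending $734.11

Ending inventory = $734.11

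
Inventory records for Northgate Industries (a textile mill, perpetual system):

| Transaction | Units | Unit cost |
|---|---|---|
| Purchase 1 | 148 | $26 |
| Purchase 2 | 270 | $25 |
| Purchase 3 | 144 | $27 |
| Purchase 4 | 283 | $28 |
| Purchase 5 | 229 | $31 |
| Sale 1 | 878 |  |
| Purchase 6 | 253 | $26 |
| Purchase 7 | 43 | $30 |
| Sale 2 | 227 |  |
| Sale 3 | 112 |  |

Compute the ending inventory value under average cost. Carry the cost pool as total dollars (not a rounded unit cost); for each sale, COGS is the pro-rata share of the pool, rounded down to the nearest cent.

Ending inventory = $4,121.45

After Purchase 1: 148 on hand, pool $3,848.00 (≈ $26.0000 each)
After Purchase 2: 418 on hand, pool $10,598.00 (≈ $25.3541 each)
After Purchase 3: 562 on hand, pool $14,486.00 (≈ $25.7758 each)
After Purchase 4: 845 on hand, pool $22,410.00 (≈ $26.5207 each)
After Purchase 5: 1074 on hand, pool $29,509.00 (≈ $27.4758 each)
Sale 1, sell 878: 878/1074 × $29,509.00 → $24,123.74
After Purchase 6: 449 on hand, pool $11,963.26 (≈ $26.6442 each)
After Purchase 7: 492 on hand, pool $13,253.26 (≈ $26.9375 each)
Sale 2, sell 227: 227/492 × $13,253.26 → $6,114.81
Sale 3, sell 112: 112/265 × $7,138.45 → $3,017.00
Total COGS = $24,123.74 + $6,114.81 + $3,017.00 = $33,255.55
Ending inventory (cost pool remaining) = $4,121.45
Check: goods available $37,377.00 = COGS $33,255.55 + ending $4,121.45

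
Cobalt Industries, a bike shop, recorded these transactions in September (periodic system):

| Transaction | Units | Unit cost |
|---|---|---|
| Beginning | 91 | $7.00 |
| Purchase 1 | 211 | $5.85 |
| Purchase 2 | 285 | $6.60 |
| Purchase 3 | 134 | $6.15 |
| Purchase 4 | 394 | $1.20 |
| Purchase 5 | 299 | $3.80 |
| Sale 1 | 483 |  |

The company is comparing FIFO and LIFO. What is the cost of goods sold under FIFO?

COGS = $3,065.95

FIFO COGS: 91 @ $7.00 + 211 @ $5.85 + 181 @ $6.60 = $3,065.95
LIFO COGS: 299 @ $3.80 + 184 @ $1.20 = $1,357.00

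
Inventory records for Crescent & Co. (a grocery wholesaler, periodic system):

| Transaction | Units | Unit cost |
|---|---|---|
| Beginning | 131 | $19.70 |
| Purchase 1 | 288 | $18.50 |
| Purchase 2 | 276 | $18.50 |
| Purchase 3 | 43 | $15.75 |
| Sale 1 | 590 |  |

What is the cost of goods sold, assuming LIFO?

Sale 1 (590) [LIFO — newest first]: 43 @ $15.75 + 276 @ $18.50 + 271 @ $18.50 = $10,796.75
Ending inventory: 131 @ $19.70 + 17 @ $18.50 = $2,895.20
Check: goods available $13,691.95 = COGS $10,796.75 + ending $2,895.20

COGS = $10,796.75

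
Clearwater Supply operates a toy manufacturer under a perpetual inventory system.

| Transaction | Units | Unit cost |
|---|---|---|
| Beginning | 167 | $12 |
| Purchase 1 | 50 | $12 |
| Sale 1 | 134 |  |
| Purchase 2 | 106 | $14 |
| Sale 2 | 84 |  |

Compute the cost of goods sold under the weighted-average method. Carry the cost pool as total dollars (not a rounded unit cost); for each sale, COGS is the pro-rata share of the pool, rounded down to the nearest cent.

COGS = $2,710.22

After Beginning: 167 on hand, pool $2,004.00 (≈ $12.0000 each)
After Purchase 1: 217 on hand, pool $2,604.00 (≈ $12.0000 each)
Sale 1, sell 134: 134/217 × $2,604.00 → $1,608.00
After Purchase 2: 189 on hand, pool $2,480.00 (≈ $13.1217 each)
Sale 2, sell 84: 84/189 × $2,480.00 → $1,102.22
Total COGS = $1,608.00 + $1,102.22 = $2,710.22
Ending inventory (cost pool remaining) = $1,377.78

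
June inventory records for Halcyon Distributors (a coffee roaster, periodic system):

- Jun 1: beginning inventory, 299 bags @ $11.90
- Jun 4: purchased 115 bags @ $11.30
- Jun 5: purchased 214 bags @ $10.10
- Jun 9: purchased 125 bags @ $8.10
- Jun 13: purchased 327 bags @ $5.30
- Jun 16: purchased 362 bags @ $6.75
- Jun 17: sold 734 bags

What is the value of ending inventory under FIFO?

Jun 17, 734 sold [FIFO — oldest first]: 299 @ $11.90 + 115 @ $11.30 + 214 @ $10.10 + 106 @ $8.10 = $7,877.60
Ending inventory: 19 @ $8.10 + 327 @ $5.30 + 362 @ $6.75 = $4,330.50
Check: goods available $12,208.10 = COGS $7,877.60 + ending $4,330.50

Ending inventory = $4,330.50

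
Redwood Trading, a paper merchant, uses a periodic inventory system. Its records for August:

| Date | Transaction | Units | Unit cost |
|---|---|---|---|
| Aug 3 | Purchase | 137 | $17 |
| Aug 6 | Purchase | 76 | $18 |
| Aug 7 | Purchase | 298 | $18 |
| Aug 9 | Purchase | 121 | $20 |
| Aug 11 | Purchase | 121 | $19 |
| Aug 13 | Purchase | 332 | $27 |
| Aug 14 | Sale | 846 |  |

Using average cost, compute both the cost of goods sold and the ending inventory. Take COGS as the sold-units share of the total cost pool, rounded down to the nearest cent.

Aug 14, sell 846: 846/1085 × $22,744.00 → $17,734.03
Ending inventory (cost pool remaining) = $5,009.97
Check: goods available $22,744.00 = COGS $17,734.03 + ending $5,009.97

COGS = $17,734.03; ending inventory = $5,009.97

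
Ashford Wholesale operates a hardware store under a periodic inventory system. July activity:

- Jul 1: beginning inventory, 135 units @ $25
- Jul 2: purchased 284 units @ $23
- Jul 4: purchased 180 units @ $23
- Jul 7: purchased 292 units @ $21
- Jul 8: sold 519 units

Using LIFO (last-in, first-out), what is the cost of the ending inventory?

Ending inventory = $8,826

Jul 8, 519 sold [LIFO — newest first]: 292 @ $21 + 180 @ $23 + 47 @ $23 = $11,353
Ending inventory: 135 @ $25 + 237 @ $23 = $8,826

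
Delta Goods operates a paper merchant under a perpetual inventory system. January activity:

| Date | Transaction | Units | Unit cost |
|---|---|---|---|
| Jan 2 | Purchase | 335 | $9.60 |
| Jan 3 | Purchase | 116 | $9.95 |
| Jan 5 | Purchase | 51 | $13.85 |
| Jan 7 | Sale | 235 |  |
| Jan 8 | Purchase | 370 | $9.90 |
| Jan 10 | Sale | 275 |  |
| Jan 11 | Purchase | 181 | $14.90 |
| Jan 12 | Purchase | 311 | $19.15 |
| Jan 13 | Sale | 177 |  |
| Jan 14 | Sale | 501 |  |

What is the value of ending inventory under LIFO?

Jan 7, 235 sold [LIFO — newest first]: 51 @ $13.85 + 116 @ $9.95 + 68 @ $9.60 = $2,513.35
Jan 10, 275 sold [LIFO — newest first]: 275 @ $9.90 = $2,722.50
Jan 13, 177 sold [LIFO — newest first]: 177 @ $19.15 = $3,389.55
Jan 14, 501 sold [LIFO — newest first]: 134 @ $19.15 + 181 @ $14.90 + 95 @ $9.90 + 91 @ $9.60 = $7,077.10
Total COGS = $2,513.35 + $2,722.50 + $3,389.55 + $7,077.10 = $15,702.50
Ending inventory: 176 @ $9.60 = $1,689.60
Check: goods available $17,392.10 = COGS $15,702.50 + ending $1,689.60

Ending inventory = $1,689.60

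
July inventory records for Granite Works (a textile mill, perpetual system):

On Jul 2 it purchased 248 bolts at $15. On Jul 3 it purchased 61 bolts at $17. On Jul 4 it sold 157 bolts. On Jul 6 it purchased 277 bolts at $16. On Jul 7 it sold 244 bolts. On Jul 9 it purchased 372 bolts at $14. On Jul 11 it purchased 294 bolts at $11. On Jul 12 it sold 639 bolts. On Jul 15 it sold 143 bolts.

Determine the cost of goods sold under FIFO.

Jul 4, 157 sold [FIFO — oldest first]: 157 @ $15 = $2,355
Jul 7, 244 sold [FIFO — oldest first]: 91 @ $15 + 61 @ $17 + 92 @ $16 = $3,874
Jul 12, 639 sold [FIFO — oldest first]: 185 @ $16 + 372 @ $14 + 82 @ $11 = $9,070
Jul 15, 143 sold [FIFO — oldest first]: 143 @ $11 = $1,573
Total COGS = $2,355 + $3,874 + $9,070 + $1,573 = $16,872
Ending inventory: 69 @ $11 = $759
Check: goods available $17,631 = COGS $16,872 + ending $759

COGS = $16,872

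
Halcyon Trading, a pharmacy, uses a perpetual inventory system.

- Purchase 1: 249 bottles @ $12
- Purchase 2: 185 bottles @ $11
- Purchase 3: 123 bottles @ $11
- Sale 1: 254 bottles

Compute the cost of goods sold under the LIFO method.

COGS = $2,794

Sale 1 (254) [LIFO — newest first]: 123 @ $11 + 131 @ $11 = $2,794
Ending inventory: 249 @ $12 + 54 @ $11 = $3,582
Check: goods available $6,376 = COGS $2,794 + ending $3,582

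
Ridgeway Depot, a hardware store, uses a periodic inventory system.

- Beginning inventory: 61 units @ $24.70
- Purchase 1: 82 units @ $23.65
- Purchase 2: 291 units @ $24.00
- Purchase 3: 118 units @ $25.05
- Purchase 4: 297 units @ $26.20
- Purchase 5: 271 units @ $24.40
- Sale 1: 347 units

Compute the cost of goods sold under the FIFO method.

Sale 1 (347) [FIFO — oldest first]: 61 @ $24.70 + 82 @ $23.65 + 204 @ $24.00 = $8,342.00
Ending inventory: 87 @ $24.00 + 118 @ $25.05 + 297 @ $26.20 + 271 @ $24.40 = $19,437.70
Check: goods available $27,779.70 = COGS $8,342.00 + ending $19,437.70

COGS = $8,342.00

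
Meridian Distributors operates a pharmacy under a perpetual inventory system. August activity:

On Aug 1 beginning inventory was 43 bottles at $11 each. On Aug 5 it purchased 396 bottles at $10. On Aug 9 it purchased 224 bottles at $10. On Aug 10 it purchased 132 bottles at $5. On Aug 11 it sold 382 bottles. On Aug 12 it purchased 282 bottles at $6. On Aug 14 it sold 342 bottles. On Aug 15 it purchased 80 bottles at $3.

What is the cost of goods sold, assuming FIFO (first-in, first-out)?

COGS = $6,978

Aug 11, 382 sold [FIFO — oldest first]: 43 @ $11 + 339 @ $10 = $3,863
Aug 14, 342 sold [FIFO — oldest first]: 57 @ $10 + 224 @ $10 + 61 @ $5 = $3,115
Total COGS = $3,863 + $3,115 = $6,978
Ending inventory: 71 @ $5 + 282 @ $6 + 80 @ $3 = $2,287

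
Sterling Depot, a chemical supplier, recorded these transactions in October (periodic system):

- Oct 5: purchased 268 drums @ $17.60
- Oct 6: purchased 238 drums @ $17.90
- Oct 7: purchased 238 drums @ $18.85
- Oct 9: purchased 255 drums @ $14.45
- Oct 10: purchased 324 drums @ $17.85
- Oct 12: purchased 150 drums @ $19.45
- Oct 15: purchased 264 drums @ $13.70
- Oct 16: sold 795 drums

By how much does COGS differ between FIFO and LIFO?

$1,058.90

FIFO COGS: 268 @ $17.60 + 238 @ $17.90 + 238 @ $18.85 + 51 @ $14.45 = $14,200.25
LIFO COGS: 264 @ $13.70 + 150 @ $19.45 + 324 @ $17.85 + 57 @ $14.45 = $13,141.35
Difference = |$14,200.25 − $13,141.35| = $1,058.90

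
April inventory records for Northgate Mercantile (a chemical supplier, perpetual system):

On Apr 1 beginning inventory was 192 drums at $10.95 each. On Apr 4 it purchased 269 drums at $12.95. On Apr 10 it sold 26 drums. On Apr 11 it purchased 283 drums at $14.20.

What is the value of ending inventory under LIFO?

Ending inventory = $9,267.85

Apr 10, 26 sold [LIFO — newest first]: 26 @ $12.95 = $336.70
Ending inventory: 192 @ $10.95 + 243 @ $12.95 + 283 @ $14.20 = $9,267.85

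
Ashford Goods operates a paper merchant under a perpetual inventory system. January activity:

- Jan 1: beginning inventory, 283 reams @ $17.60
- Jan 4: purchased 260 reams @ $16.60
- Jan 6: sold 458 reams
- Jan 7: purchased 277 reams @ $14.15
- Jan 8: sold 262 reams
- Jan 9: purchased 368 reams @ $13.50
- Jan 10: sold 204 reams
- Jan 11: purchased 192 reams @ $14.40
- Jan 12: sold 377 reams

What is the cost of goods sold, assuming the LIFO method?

COGS = $19,558.75

Jan 6, 458 sold [LIFO — newest first]: 260 @ $16.60 + 198 @ $17.60 = $7,800.80
Jan 8, 262 sold [LIFO — newest first]: 262 @ $14.15 = $3,707.30
Jan 10, 204 sold [LIFO — newest first]: 204 @ $13.50 = $2,754.00
Jan 12, 377 sold [LIFO — newest first]: 192 @ $14.40 + 164 @ $13.50 + 15 @ $14.15 + 6 @ $17.60 = $5,296.65
Total COGS = $7,800.80 + $3,707.30 + $2,754.00 + $5,296.65 = $19,558.75
Ending inventory: 79 @ $17.60 = $1,390.40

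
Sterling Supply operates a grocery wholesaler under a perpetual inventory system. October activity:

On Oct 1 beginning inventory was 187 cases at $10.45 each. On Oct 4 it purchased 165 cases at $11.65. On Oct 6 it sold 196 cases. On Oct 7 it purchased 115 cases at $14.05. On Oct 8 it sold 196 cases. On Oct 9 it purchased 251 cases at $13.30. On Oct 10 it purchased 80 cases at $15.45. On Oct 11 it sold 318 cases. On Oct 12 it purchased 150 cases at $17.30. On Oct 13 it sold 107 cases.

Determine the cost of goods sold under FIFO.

Oct 6, 196 sold [FIFO — oldest first]: 187 @ $10.45 + 9 @ $11.65 = $2,059.00
Oct 8, 196 sold [FIFO — oldest first]: 156 @ $11.65 + 40 @ $14.05 = $2,379.40
Oct 11, 318 sold [FIFO — oldest first]: 75 @ $14.05 + 243 @ $13.30 = $4,285.65
Oct 13, 107 sold [FIFO — oldest first]: 8 @ $13.30 + 80 @ $15.45 + 19 @ $17.30 = $1,671.10
Total COGS = $2,059.00 + $2,379.40 + $4,285.65 + $1,671.10 = $10,395.15
Ending inventory: 131 @ $17.30 = $2,266.30
Check: goods available $12,661.45 = COGS $10,395.15 + ending $2,266.30

COGS = $10,395.15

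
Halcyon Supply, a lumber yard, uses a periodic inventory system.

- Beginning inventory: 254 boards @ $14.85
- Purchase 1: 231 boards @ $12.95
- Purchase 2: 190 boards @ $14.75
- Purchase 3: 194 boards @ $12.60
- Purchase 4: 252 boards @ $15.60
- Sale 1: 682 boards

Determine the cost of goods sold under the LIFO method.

COGS = $9,773.80

Sale 1 (682) [LIFO — newest first]: 252 @ $15.60 + 194 @ $12.60 + 190 @ $14.75 + 46 @ $12.95 = $9,773.80
Ending inventory: 254 @ $14.85 + 185 @ $12.95 = $6,167.65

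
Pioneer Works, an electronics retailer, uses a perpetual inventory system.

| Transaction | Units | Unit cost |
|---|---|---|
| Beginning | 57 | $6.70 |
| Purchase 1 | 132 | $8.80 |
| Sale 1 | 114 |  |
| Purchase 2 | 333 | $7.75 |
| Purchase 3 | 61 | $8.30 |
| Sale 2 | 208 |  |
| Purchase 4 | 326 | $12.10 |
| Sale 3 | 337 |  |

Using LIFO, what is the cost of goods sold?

Sale 1 (114) [LIFO — newest first]: 114 @ $8.80 = $1,003.20
Sale 2 (208) [LIFO — newest first]: 61 @ $8.30 + 147 @ $7.75 = $1,645.55
Sale 3 (337) [LIFO — newest first]: 326 @ $12.10 + 11 @ $7.75 = $4,029.85
Total COGS = $1,003.20 + $1,645.55 + $4,029.85 = $6,678.60
Ending inventory: 57 @ $6.70 + 18 @ $8.80 + 175 @ $7.75 = $1,896.55
Check: goods available $8,575.15 = COGS $6,678.60 + ending $1,896.55

COGS = $6,678.60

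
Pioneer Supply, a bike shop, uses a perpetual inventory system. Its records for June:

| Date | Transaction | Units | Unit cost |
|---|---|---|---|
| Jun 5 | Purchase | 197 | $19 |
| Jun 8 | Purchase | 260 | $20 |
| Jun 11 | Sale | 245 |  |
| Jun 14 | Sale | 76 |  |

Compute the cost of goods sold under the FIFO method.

Jun 11, 245 sold [FIFO — oldest first]: 197 @ $19 + 48 @ $20 = $4,703
Jun 14, 76 sold [FIFO — oldest first]: 76 @ $20 = $1,520
Total COGS = $4,703 + $1,520 = $6,223
Ending inventory: 136 @ $20 = $2,720

COGS = $6,223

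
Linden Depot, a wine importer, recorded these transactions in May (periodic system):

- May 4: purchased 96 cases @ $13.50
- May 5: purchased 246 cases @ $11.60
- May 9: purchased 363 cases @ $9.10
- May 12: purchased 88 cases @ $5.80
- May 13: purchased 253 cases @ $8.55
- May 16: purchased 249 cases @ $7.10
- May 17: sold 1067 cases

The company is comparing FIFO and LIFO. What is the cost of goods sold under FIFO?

COGS = $10,275.55

FIFO COGS: 96 @ $13.50 + 246 @ $11.60 + 363 @ $9.10 + 88 @ $5.80 + 253 @ $8.55 + 21 @ $7.10 = $10,275.55
LIFO COGS: 249 @ $7.10 + 253 @ $8.55 + 88 @ $5.80 + 363 @ $9.10 + 114 @ $11.60 = $9,067.15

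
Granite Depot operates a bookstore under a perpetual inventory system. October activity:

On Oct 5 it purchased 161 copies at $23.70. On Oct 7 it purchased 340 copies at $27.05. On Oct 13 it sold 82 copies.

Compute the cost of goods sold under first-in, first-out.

Oct 13, 82 sold [FIFO — oldest first]: 82 @ $23.70 = $1,943.40
Ending inventory: 79 @ $23.70 + 340 @ $27.05 = $11,069.30

COGS = $1,943.40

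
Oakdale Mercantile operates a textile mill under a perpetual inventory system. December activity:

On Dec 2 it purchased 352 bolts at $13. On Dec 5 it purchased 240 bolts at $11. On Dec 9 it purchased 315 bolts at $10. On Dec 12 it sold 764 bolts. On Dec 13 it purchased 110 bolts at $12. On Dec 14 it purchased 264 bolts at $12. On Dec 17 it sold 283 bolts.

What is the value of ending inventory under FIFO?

Ending inventory = $2,808

Dec 12, 764 sold [FIFO — oldest first]: 352 @ $13 + 240 @ $11 + 172 @ $10 = $8,936
Dec 17, 283 sold [FIFO — oldest first]: 143 @ $10 + 110 @ $12 + 30 @ $12 = $3,110
Total COGS = $8,936 + $3,110 = $12,046
Ending inventory: 234 @ $12 = $2,808
Check: goods available $14,854 = COGS $12,046 + ending $2,808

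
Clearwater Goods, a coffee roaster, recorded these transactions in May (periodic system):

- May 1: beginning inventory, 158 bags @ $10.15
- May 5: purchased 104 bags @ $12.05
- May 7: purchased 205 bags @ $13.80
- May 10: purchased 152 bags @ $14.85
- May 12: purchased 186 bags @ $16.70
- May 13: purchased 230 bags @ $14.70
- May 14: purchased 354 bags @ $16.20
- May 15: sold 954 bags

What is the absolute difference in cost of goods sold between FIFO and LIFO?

$1,681.20

FIFO COGS: 158 @ $10.15 + 104 @ $12.05 + 205 @ $13.80 + 152 @ $14.85 + 186 @ $16.70 + 149 @ $14.70 = $13,239.60
LIFO COGS: 354 @ $16.20 + 230 @ $14.70 + 186 @ $16.70 + 152 @ $14.85 + 32 @ $13.80 = $14,920.80
Difference = |$13,239.60 − $14,920.80| = $1,681.20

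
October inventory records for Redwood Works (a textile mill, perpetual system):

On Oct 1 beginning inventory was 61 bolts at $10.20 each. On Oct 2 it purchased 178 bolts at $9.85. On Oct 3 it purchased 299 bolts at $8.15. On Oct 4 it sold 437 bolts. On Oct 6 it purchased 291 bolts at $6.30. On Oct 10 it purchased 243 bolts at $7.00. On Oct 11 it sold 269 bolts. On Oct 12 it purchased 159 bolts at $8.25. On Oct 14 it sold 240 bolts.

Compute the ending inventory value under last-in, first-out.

Oct 4, 437 sold [LIFO — newest first]: 299 @ $8.15 + 138 @ $9.85 = $3,796.15
Oct 11, 269 sold [LIFO — newest first]: 243 @ $7.00 + 26 @ $6.30 = $1,864.80
Oct 14, 240 sold [LIFO — newest first]: 159 @ $8.25 + 81 @ $6.30 = $1,822.05
Total COGS = $3,796.15 + $1,864.80 + $1,822.05 = $7,483.00
Ending inventory: 61 @ $10.20 + 40 @ $9.85 + 184 @ $6.30 = $2,175.40

Ending inventory = $2,175.40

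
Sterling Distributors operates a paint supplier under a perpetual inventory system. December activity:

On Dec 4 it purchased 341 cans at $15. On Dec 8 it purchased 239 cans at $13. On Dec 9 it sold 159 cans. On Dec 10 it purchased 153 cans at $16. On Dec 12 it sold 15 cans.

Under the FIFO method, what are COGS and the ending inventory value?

COGS = $2,610; ending inventory = $8,060

Dec 9, 159 sold [FIFO — oldest first]: 159 @ $15 = $2,385
Dec 12, 15 sold [FIFO — oldest first]: 15 @ $15 = $225
Total COGS = $2,385 + $225 = $2,610
Ending inventory: 167 @ $15 + 239 @ $13 + 153 @ $16 = $8,060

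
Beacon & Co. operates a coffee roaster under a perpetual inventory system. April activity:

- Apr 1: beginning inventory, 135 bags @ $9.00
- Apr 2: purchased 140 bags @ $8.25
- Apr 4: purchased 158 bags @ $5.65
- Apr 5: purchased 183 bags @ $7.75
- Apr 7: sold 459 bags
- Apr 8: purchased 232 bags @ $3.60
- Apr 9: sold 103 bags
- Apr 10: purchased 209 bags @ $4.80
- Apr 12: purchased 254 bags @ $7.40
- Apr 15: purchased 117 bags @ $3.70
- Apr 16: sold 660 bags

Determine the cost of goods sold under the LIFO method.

Apr 7, 459 sold [LIFO — newest first]: 183 @ $7.75 + 158 @ $5.65 + 118 @ $8.25 = $3,284.45
Apr 9, 103 sold [LIFO — newest first]: 103 @ $3.60 = $370.80
Apr 16, 660 sold [LIFO — newest first]: 117 @ $3.70 + 254 @ $7.40 + 209 @ $4.80 + 80 @ $3.60 = $3,603.70
Total COGS = $3,284.45 + $370.80 + $3,603.70 = $7,258.95
Ending inventory: 135 @ $9.00 + 22 @ $8.25 + 49 @ $3.60 = $1,572.90

COGS = $7,258.95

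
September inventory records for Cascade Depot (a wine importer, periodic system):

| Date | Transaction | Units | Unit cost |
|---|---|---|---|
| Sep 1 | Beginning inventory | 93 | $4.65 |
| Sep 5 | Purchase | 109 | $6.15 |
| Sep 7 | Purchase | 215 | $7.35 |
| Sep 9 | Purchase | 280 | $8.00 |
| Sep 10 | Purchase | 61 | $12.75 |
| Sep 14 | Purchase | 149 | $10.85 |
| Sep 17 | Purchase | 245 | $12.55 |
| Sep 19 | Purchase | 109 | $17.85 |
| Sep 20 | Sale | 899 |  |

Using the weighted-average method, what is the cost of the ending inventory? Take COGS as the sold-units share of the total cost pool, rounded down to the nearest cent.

Sep 20, sell 899: 899/1261 × $12,337.85 → $8,795.97
Ending inventory (cost pool remaining) = $3,541.88

Ending inventory = $3,541.88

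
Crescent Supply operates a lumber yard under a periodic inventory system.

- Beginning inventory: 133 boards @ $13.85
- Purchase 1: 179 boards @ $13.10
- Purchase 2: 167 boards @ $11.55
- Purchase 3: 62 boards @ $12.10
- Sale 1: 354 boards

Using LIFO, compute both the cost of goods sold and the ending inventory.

Sale 1 (354) [LIFO — newest first]: 62 @ $12.10 + 167 @ $11.55 + 125 @ $13.10 = $4,316.55
Ending inventory: 133 @ $13.85 + 54 @ $13.10 = $2,549.45

COGS = $4,316.55; ending inventory = $2,549.45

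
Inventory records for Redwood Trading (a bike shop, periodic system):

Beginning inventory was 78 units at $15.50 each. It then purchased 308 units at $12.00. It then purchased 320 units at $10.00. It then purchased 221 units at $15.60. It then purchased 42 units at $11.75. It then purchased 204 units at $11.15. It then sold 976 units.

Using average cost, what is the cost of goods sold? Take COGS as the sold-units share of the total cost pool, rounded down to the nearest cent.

COGS = $11,915.60

Sale 1, sell 976: 976/1173 × $14,320.70 → $11,915.60
Ending inventory (cost pool remaining) = $2,405.10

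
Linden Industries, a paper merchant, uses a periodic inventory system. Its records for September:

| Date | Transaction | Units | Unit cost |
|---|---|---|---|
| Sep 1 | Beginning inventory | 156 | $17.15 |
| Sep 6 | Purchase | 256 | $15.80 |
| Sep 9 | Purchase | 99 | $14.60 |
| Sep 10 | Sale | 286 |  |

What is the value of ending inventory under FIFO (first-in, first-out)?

Ending inventory = $3,436.20

Sep 10, 286 sold [FIFO — oldest first]: 156 @ $17.15 + 130 @ $15.80 = $4,729.40
Ending inventory: 126 @ $15.80 + 99 @ $14.60 = $3,436.20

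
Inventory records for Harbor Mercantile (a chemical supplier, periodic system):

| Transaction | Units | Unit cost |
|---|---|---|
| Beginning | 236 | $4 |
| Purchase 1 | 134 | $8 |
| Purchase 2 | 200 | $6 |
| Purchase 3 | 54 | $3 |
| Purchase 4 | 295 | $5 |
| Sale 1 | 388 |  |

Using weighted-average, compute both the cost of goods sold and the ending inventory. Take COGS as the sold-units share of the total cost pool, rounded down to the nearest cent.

Sale 1, sell 388: 388/919 × $4,853.00 → $2,048.92
Ending inventory (cost pool remaining) = $2,804.08

COGS = $2,048.92; ending inventory = $2,804.08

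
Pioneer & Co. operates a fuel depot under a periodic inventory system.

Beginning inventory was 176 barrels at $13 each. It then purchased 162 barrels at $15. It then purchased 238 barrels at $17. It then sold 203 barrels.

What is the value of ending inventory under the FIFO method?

Ending inventory = $6,071

Sale 1 (203) [FIFO — oldest first]: 176 @ $13 + 27 @ $15 = $2,693
Ending inventory: 135 @ $15 + 238 @ $17 = $6,071
Check: goods available $8,764 = COGS $2,693 + ending $6,071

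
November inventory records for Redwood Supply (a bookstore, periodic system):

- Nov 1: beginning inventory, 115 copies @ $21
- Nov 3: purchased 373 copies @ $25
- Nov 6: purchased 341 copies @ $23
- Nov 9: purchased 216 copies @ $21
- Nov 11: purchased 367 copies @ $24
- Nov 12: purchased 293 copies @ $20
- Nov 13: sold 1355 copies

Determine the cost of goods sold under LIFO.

Nov 13, 1355 sold [LIFO — newest first]: 293 @ $20 + 367 @ $24 + 216 @ $21 + 341 @ $23 + 138 @ $25 = $30,497
Ending inventory: 115 @ $21 + 235 @ $25 = $8,290
Check: goods available $38,787 = COGS $30,497 + ending $8,290

COGS = $30,497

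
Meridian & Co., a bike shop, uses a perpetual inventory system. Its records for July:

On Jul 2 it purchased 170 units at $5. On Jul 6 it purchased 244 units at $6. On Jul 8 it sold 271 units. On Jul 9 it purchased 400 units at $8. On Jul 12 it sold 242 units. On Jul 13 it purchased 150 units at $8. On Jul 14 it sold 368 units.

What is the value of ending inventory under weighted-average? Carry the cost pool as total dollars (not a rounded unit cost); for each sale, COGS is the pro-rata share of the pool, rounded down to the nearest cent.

Ending inventory = $628.84

After Jul 2: 170 on hand, pool $850.00 (≈ $5.0000 each)
After Jul 6: 414 on hand, pool $2,314.00 (≈ $5.5894 each)
Jul 8, sell 271: 271/414 × $2,314.00 → $1,514.71
After Jul 9: 543 on hand, pool $3,999.29 (≈ $7.3652 each)
Jul 12, sell 242: 242/543 × $3,999.29 → $1,782.37
After Jul 13: 451 on hand, pool $3,416.92 (≈ $7.5763 each)
Jul 14, sell 368: 368/451 × $3,416.92 → $2,788.08
Total COGS = $1,514.71 + $1,782.37 + $2,788.08 = $6,085.16
Ending inventory (cost pool remaining) = $628.84
Check: goods available $6,714.00 = COGS $6,085.16 + ending $628.84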